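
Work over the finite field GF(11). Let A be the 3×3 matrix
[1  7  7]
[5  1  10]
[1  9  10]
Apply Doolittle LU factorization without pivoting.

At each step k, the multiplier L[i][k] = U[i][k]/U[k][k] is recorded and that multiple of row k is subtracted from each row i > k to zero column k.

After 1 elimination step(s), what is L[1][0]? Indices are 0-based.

L[1][0] = 5

k=0: U[0][0]=1
  eliminate (1,0): mult=5, new row 1: (0, 10, 8); set L[1][0]=5
  eliminate (2,0): mult=1, new row 2: (0, 2, 3); set L[2][0]=1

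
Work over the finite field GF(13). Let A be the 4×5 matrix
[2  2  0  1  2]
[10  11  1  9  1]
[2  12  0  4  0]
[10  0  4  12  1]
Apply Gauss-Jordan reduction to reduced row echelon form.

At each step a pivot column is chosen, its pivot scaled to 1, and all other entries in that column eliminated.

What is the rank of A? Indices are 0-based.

rank = 4

step 1: normalize row 0 (÷2) = (1, 1, 0, 7, 1)
  row 1: subtract 10×row0 = (0, 1, 1, 4, 4)
  row 2: subtract 2×row0 = (0, 10, 0, 3, 11)
  row 3: subtract 10×row0 = (0, 3, 4, 7, 4)
step 2: normalize row 1 (÷1) = (0, 1, 1, 4, 4)
  row 0: subtract 1×row1 = (1, 0, 12, 3, 10)
  row 2: subtract 10×row1 = (0, 0, 3, 2, 10)
  row 3: subtract 3×row1 = (0, 0, 1, 8, 5)
step 3: normalize row 2 (÷3) = (0, 0, 1, 5, 12)
  row 0: subtract 12×row2 = (1, 0, 0, 8, 9)
  row 1: subtract 1×row2 = (0, 1, 0, 12, 5)
  row 3: subtract 1×row2 = (0, 0, 0, 3, 6)
step 4: normalize row 3 (÷3) = (0, 0, 0, 1, 2)
  row 0: subtract 8×row3 = (1, 0, 0, 0, 6)
  row 1: subtract 12×row3 = (0, 1, 0, 0, 7)
  row 2: subtract 5×row3 = (0, 0, 1, 0, 2)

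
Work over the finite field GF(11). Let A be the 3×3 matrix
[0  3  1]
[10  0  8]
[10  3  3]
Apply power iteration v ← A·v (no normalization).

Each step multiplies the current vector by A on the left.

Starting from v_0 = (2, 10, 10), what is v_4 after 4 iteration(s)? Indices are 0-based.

v_4 = (8, 6, 6)

v_0 = (2, 10, 10).
v_1 = A·v_0 = (7, 1, 3).
v_2 = A·v_1 = (6, 6, 5).
v_3 = A·v_2 = (1, 1, 5).
v_4 = A·v_3 = (8, 6, 6).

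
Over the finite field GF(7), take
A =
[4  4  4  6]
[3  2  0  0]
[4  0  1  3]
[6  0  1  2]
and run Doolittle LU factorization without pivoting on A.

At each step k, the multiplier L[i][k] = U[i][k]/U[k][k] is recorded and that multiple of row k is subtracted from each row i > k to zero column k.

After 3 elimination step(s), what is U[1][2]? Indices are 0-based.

[col 0] pivot 4
  R1 -= 6*R0 → (0, 6, 4, 6)  (L[1][0] := 6)
  R2 -= 1*R0 → (0, 3, 4, 4)  (L[2][0] := 1)
  R3 -= 5*R0 → (0, 1, 2, 0)  (L[3][0] := 5)
[col 1] pivot 6
  R2 -= 4*R1 → (0, 0, 2, 1)  (L[2][1] := 4)
  R3 -= 6*R1 → (0, 0, 6, 6)  (L[3][1] := 6)
[col 2] pivot 2
  R3 -= 3*R2 → (0, 0, 0, 3)  (L[3][2] := 3)

U[1][2] = 4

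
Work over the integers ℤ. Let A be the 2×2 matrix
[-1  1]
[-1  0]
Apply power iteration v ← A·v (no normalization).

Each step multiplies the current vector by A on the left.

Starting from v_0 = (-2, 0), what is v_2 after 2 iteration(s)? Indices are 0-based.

v_0 = (-2, 0).
v_1 = A·v_0 = (2, 2).
v_2 = A·v_1 = (0, -2).

v_2 = (0, -2)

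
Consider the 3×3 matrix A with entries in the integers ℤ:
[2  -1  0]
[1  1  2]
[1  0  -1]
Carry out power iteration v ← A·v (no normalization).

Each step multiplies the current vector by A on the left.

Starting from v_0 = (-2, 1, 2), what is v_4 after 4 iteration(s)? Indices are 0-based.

v_0 = (-2, 1, 2).
v_1 = A·v_0 = (-5, 3, -4).
v_2 = A·v_1 = (-13, -10, -1).
v_3 = A·v_2 = (-16, -25, -12).
v_4 = A·v_3 = (-7, -65, -4).

v_4 = (-7, -65, -4)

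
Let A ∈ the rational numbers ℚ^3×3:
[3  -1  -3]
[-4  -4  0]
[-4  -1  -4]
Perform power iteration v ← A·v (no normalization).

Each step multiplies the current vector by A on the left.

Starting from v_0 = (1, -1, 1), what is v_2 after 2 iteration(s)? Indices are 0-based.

v_2 = (24, -4, 24)

v_0 = (1, -1, 1).
v_1 = A·v_0 = (1, 0, -7).
v_2 = A·v_1 = (24, -4, 24).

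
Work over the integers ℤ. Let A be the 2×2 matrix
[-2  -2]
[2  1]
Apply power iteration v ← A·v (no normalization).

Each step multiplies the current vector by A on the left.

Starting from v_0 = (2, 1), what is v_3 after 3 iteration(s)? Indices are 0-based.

v_0 = (2, 1).
v_1 = A·v_0 = (-6, 5).
v_2 = A·v_1 = (2, -7).
v_3 = A·v_2 = (10, -3).

v_3 = (10, -3)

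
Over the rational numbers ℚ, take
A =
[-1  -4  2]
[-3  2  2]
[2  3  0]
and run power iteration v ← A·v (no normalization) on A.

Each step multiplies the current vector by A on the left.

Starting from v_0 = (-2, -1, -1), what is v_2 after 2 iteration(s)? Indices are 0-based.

v_0 = (-2, -1, -1).
v_1 = A·v_0 = (4, 2, -7).
v_2 = A·v_1 = (-26, -22, 14).

v_2 = (-26, -22, 14)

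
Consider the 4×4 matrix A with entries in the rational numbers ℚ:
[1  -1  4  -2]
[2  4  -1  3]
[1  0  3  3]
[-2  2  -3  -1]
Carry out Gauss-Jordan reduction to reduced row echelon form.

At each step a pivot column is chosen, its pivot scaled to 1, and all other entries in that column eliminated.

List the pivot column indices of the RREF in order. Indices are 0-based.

step 1: normalize row 0 (÷1) = (1, -1, 4, -2)
  row 1: subtract 2×row0 = (0, 6, -9, 7)
  row 2: subtract 1×row0 = (0, 1, -1, 5)
  row 3: subtract -2×row0 = (0, 0, 5, -5)
step 2: normalize row 1 (÷6) = (0, 1, -3/2, 7/6)
  row 0: subtract -1×row1 = (1, 0, 5/2, -5/6)
  row 2: subtract 1×row1 = (0, 0, 1/2, 23/6)
step 3: normalize row 2 (÷1/2) = (0, 0, 1, 23/3)
  row 0: subtract 5/2×row2 = (1, 0, 0, -20)
  row 1: subtract -3/2×row2 = (0, 1, 0, 38/3)
  row 3: subtract 5×row2 = (0, 0, 0, -130/3)
step 4: normalize row 3 (÷-130/3) = (0, 0, 0, 1)
  row 0: subtract -20×row3 = (1, 0, 0, 0)
  row 1: subtract 38/3×row3 = (0, 1, 0, 0)
  row 2: subtract 23/3×row3 = (0, 0, 1, 0)

pivot columns: 0, 1, 2, 3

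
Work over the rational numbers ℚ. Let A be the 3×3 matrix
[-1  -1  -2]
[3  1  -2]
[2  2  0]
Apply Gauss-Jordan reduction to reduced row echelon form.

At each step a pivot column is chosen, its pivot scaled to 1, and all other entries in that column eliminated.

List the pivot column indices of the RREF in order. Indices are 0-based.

pivot columns: 0, 1, 2

[1] R0 /= -1  ⇒  (1, 1, 2)
     R1 -= 3·R0  ⇒  (0, -2, -8)
     R2 -= 2·R0  ⇒  (0, 0, -4)
[2] R1 /= -2  ⇒  (0, 1, 4)
     R0 -= 1·R1  ⇒  (1, 0, -2)
[3] R2 /= -4  ⇒  (0, 0, 1)
     R0 -= -2·R2  ⇒  (1, 0, 0)
     R1 -= 4·R2  ⇒  (0, 1, 0)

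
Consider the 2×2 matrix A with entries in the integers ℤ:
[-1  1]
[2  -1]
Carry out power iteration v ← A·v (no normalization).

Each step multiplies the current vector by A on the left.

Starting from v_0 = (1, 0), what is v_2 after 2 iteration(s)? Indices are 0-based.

v_0 = (1, 0).
v_1 = A·v_0 = (-1, 2).
v_2 = A·v_1 = (3, -4).

v_2 = (3, -4)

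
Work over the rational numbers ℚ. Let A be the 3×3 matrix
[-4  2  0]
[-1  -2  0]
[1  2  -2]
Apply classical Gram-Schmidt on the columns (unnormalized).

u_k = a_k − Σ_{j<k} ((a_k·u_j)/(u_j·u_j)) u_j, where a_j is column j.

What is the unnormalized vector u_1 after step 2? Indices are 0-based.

Step 1: u_0 = a_0 = (-4, -1, 1).
Step 2: u_1 = a_1 − (-2/9)·u_0 = (10/9, -20/9, 20/9).

u_1 = (10/9, -20/9, 20/9)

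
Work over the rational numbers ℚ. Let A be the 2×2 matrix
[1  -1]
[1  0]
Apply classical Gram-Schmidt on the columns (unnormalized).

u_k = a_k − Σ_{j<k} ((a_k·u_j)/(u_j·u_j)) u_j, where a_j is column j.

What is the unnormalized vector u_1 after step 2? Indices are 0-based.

u_1 = (-1/2, 1/2)

Step 1: u_0 = a_0 = (1, 1).
Step 2: u_1 = a_1 − (-1/2)·u_0 = (-1/2, 1/2).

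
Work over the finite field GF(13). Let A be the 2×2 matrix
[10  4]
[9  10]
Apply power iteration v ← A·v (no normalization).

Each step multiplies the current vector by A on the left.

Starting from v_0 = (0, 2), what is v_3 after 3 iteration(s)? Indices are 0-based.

v_3 = (10, 0)

v_0 = (0, 2).
v_1 = A·v_0 = (8, 7).
v_2 = A·v_1 = (4, 12).
v_3 = A·v_2 = (10, 0).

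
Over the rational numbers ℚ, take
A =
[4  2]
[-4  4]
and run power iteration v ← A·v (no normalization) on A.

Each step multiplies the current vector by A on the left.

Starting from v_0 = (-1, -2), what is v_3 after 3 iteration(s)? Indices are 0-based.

v_3 = (-128, 224)

v_0 = (-1, -2).
v_1 = A·v_0 = (-8, -4).
v_2 = A·v_1 = (-40, 16).
v_3 = A·v_2 = (-128, 224).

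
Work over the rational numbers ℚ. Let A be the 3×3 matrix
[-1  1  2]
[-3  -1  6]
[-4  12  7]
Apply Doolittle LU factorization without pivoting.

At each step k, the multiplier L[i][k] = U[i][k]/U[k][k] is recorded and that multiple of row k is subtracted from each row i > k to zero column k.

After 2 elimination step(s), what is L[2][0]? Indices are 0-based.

L[2][0] = 4

k=0: U[0][0]=-1
  eliminate (1,0): mult=3, new row 1: (0, -4, 0); set L[1][0]=3
  eliminate (2,0): mult=4, new row 2: (0, 8, -1); set L[2][0]=4
k=1: U[1][1]=-4
  eliminate (2,1): mult=-2, new row 2: (0, 0, -1); set L[2][1]=-2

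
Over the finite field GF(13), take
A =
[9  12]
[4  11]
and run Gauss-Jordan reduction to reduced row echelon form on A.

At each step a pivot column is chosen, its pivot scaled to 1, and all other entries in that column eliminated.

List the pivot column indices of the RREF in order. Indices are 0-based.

pivot columns: 0, 1

pivot(0,0)=9: scale R0 → (1, 10)
  clear (1,0): R1 −= (4)R0 → (0, 10)
pivot(1,1)=10: scale R1 → (0, 1)
  clear (0,1): R0 −= (10)R1 → (1, 0)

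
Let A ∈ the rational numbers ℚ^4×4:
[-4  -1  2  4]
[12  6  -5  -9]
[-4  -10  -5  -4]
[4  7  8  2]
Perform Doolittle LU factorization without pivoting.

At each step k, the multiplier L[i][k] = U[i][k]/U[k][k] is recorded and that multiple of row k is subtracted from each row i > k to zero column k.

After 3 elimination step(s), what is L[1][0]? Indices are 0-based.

k=0: U[0][0]=-4
  eliminate (1,0): mult=-3, new row 1: (0, 3, 1, 3); set L[1][0]=-3
  eliminate (2,0): mult=1, new row 2: (0, -9, -7, -8); set L[2][0]=1
  eliminate (3,0): mult=-1, new row 3: (0, 6, 10, 6); set L[3][0]=-1
k=1: U[1][1]=3
  eliminate (2,1): mult=-3, new row 2: (0, 0, -4, 1); set L[2][1]=-3
  eliminate (3,1): mult=2, new row 3: (0, 0, 8, 0); set L[3][1]=2
k=2: U[2][2]=-4
  eliminate (3,2): mult=-2, new row 3: (0, 0, 0, 2); set L[3][2]=-2

L[1][0] = -3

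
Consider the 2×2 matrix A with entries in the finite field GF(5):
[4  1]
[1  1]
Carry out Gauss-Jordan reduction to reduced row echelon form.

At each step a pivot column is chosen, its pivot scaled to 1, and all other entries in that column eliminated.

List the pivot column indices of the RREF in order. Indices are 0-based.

pivot columns: 0, 1

step 1: normalize row 0 (÷4) = (1, 4)
  row 1: subtract 1×row0 = (0, 2)
step 2: normalize row 1 (÷2) = (0, 1)
  row 0: subtract 4×row1 = (1, 0)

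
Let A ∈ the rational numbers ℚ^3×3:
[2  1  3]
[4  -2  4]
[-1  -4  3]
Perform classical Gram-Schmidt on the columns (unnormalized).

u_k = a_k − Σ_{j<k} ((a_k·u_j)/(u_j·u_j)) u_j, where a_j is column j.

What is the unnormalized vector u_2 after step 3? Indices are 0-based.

Step 1: u_0 = a_0 = (2, 4, -1).
Step 2: u_1 = a_1 − (-2/21)·u_0 = (25/21, -34/21, -86/21).
Step 3: u_2 = a_2 − (19/21)·u_0 − (-319/437)·u_1 = (900/437, -350/437, 400/437).

u_2 = (900/437, -350/437, 400/437)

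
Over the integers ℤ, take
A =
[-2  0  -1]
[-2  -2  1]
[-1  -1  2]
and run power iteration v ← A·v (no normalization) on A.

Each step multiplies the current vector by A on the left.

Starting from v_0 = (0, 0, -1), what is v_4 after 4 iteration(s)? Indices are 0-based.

v_4 = (-2, -14, -16)

v_0 = (0, 0, -1).
v_1 = A·v_0 = (1, -1, -2).
v_2 = A·v_1 = (0, -2, -4).
v_3 = A·v_2 = (4, 0, -6).
v_4 = A·v_3 = (-2, -14, -16).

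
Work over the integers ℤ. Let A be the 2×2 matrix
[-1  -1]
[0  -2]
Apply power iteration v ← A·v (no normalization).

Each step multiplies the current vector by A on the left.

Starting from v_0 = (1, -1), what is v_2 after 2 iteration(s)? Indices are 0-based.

v_2 = (-2, -4)

v_0 = (1, -1).
v_1 = A·v_0 = (0, 2).
v_2 = A·v_1 = (-2, -4).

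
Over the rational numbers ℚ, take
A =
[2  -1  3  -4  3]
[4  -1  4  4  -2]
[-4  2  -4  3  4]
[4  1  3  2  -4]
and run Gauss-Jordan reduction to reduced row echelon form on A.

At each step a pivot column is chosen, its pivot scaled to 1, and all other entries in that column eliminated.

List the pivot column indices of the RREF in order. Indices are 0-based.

[1] R0 /= 2  ⇒  (1, -1/2, 3/2, -2, 3/2)
     R1 -= 4·R0  ⇒  (0, 1, -2, 12, -8)
     R2 -= -4·R0  ⇒  (0, 0, 2, -5, 10)
     R3 -= 4·R0  ⇒  (0, 3, -3, 10, -10)
[2] R1 /= 1  ⇒  (0, 1, -2, 12, -8)
     R0 -= -1/2·R1  ⇒  (1, 0, 1/2, 4, -5/2)
     R3 -= 3·R1  ⇒  (0, 0, 3, -26, 14)
[3] R2 /= 2  ⇒  (0, 0, 1, -5/2, 5)
     R0 -= 1/2·R2  ⇒  (1, 0, 0, 21/4, -5)
     R1 -= -2·R2  ⇒  (0, 1, 0, 7, 2)
     R3 -= 3·R2  ⇒  (0, 0, 0, -37/2, -1)
[4] R3 /= -37/2  ⇒  (0, 0, 0, 1, 2/37)
     R0 -= 21/4·R3  ⇒  (1, 0, 0, 0, -391/74)
     R1 -= 7·R3  ⇒  (0, 1, 0, 0, 60/37)
     R2 -= -5/2·R3  ⇒  (0, 0, 1, 0, 190/37)

pivot columns: 0, 1, 2, 3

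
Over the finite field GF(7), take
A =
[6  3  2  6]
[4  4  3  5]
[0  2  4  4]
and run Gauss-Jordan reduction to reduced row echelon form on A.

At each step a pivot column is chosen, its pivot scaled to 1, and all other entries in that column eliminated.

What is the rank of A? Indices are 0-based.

[1] R0 /= 6  ⇒  (1, 4, 5, 1)
     R1 -= 4·R0  ⇒  (0, 2, 4, 1)
[2] R1 /= 2  ⇒  (0, 1, 2, 4)
     R0 -= 4·R1  ⇒  (1, 0, 4, 6)
     R2 -= 2·R1  ⇒  (0, 0, 0, 3)
column 2 empty below row 2
[3] R2 /= 3  ⇒  (0, 0, 0, 1)
     R0 -= 6·R2  ⇒  (1, 0, 4, 0)
     R1 -= 4·R2  ⇒  (0, 1, 2, 0)

rank = 3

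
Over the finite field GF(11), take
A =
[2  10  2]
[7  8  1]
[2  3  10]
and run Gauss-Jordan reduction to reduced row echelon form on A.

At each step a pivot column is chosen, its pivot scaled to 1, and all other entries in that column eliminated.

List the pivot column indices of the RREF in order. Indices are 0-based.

pivot(0,0)=2: scale R0 → (1, 5, 1)
  clear (1,0): R1 −= (7)R0 → (0, 6, 5)
  clear (2,0): R2 −= (2)R0 → (0, 4, 8)
pivot(1,1)=6: scale R1 → (0, 1, 10)
  clear (0,1): R0 −= (5)R1 → (1, 0, 6)
  clear (2,1): R2 −= (4)R1 → (0, 0, 1)
pivot(2,2)=1: scale R2 → (0, 0, 1)
  clear (0,2): R0 −= (6)R2 → (1, 0, 0)
  clear (1,2): R1 −= (10)R2 → (0, 1, 0)

pivot columns: 0, 1, 2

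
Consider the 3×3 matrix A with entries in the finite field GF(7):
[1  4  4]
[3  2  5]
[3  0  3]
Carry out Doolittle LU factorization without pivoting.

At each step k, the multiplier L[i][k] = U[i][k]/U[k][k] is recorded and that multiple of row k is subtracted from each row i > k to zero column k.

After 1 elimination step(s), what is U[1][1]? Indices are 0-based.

k=0: U[0][0]=1
  eliminate (1,0): mult=3, new row 1: (0, 4, 0); set L[1][0]=3
  eliminate (2,0): mult=3, new row 2: (0, 2, 5); set L[2][0]=3

U[1][1] = 4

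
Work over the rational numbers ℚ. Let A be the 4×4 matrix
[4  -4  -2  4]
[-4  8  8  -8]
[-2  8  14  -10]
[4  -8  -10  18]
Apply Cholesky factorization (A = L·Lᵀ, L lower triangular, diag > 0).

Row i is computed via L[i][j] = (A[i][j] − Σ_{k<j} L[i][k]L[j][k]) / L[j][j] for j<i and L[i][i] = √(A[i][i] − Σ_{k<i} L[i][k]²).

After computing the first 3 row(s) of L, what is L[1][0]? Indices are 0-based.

L[1][0] = -2

Step 1: L[0][0] = √(4) = 2.
  L[1][0] = (-4) / L[0][0] = -2.
Step 2: L[1][1] = √(4) = 2.
  L[2][0] = (-2) / L[0][0] = -1.
  L[2][1] = (6) / L[1][1] = 3.
Step 3: L[2][2] = √(4) = 2.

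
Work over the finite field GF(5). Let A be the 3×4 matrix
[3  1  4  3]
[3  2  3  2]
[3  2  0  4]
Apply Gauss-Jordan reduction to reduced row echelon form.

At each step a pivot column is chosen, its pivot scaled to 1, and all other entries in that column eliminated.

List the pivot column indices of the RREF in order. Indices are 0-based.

pivot(0,0)=3: scale R0 → (1, 2, 3, 1)
  clear (1,0): R1 −= (3)R0 → (0, 1, 4, 4)
  clear (2,0): R2 −= (3)R0 → (0, 1, 1, 1)
pivot(1,1)=1: scale R1 → (0, 1, 4, 4)
  clear (0,1): R0 −= (2)R1 → (1, 0, 0, 3)
  clear (2,1): R2 −= (1)R1 → (0, 0, 2, 2)
pivot(2,2)=2: scale R2 → (0, 0, 1, 1)
  clear (1,2): R1 −= (4)R2 → (0, 1, 0, 0)

pivot columns: 0, 1, 2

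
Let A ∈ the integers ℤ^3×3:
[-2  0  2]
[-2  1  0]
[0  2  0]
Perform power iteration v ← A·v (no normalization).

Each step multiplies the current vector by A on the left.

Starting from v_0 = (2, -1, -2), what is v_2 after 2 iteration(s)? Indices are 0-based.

v_2 = (12, 11, -10)

v_0 = (2, -1, -2).
v_1 = A·v_0 = (-8, -5, -2).
v_2 = A·v_1 = (12, 11, -10).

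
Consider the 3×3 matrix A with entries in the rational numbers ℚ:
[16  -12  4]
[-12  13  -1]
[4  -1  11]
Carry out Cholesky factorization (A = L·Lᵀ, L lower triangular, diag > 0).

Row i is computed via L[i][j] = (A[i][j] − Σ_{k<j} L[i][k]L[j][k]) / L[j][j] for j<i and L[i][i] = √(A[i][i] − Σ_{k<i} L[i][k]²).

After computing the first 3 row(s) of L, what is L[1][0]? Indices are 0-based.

Step 1: L[0][0] = √(16) = 4.
  L[1][0] = (-12) / L[0][0] = -3.
Step 2: L[1][1] = √(4) = 2.
  L[2][0] = (4) / L[0][0] = 1.
  L[2][1] = (2) / L[1][1] = 1.
Step 3: L[2][2] = √(9) = 3.

L[1][0] = -3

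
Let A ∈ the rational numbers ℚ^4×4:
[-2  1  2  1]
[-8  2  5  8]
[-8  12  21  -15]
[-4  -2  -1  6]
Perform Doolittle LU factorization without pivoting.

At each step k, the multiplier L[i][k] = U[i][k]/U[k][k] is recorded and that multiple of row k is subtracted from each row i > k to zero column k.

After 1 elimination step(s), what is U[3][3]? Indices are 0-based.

U[3][3] = 4

[col 0] pivot -2
  R1 -= 4*R0 → (0, -2, -3, 4)  (L[1][0] := 4)
  R2 -= 4*R0 → (0, 8, 13, -19)  (L[2][0] := 4)
  R3 -= 2*R0 → (0, -4, -5, 4)  (L[3][0] := 2)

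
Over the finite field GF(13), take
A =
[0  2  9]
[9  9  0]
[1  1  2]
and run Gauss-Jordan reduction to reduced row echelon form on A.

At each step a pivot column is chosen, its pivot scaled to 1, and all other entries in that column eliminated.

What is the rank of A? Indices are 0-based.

[1] R0 <-> R1
[1] R0 /= 9  ⇒  (1, 1, 0)
     R2 -= 1·R0  ⇒  (0, 0, 2)
[2] R1 /= 2  ⇒  (0, 1, 11)
     R0 -= 1·R1  ⇒  (1, 0, 2)
[3] R2 /= 2  ⇒  (0, 0, 1)
     R0 -= 2·R2  ⇒  (1, 0, 0)
     R1 -= 11·R2  ⇒  (0, 1, 0)

rank = 3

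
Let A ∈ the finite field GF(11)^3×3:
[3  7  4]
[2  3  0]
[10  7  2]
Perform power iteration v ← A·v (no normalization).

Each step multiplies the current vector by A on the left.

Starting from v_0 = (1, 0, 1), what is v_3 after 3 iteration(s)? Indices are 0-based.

v_0 = (1, 0, 1).
v_1 = A·v_0 = (7, 2, 1).
v_2 = A·v_1 = (6, 9, 9).
v_3 = A·v_2 = (7, 6, 9).

v_3 = (7, 6, 9)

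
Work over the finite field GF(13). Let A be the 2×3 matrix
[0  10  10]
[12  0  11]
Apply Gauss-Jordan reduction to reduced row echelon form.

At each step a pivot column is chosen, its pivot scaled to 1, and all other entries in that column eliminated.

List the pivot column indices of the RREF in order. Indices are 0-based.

pivot columns: 0, 1

step 1: exchange rows 0,1
step 1: normalize row 0 (÷12) = (1, 0, 2)
step 2: normalize row 1 (÷10) = (0, 1, 1)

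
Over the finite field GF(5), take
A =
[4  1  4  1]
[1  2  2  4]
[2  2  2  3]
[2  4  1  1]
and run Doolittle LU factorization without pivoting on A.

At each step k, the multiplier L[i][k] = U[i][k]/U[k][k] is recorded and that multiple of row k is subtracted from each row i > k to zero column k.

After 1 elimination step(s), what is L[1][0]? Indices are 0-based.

L[1][0] = 4

Step 1: pivot at (0,0) is 4.
  row1 ← row1 − (4)·row0  ⇒  L[1][0]=4, U row1=(0, 3, 1, 0)
  row2 ← row2 − (3)·row0  ⇒  L[2][0]=3, U row2=(0, 4, 0, 0)
  row3 ← row3 − (3)·row0  ⇒  L[3][0]=3, U row3=(0, 1, 4, 3)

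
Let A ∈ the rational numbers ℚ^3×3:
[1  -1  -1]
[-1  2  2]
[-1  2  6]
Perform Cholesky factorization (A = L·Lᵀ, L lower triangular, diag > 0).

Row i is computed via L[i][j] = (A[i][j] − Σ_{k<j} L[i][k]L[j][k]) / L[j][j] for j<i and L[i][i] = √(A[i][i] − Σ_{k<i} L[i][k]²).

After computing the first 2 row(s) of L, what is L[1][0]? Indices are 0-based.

L[1][0] = -1

Step 1: L[0][0] = √(1) = 1.
  L[1][0] = (-1) / L[0][0] = -1.
Step 2: L[1][1] = √(1) = 1.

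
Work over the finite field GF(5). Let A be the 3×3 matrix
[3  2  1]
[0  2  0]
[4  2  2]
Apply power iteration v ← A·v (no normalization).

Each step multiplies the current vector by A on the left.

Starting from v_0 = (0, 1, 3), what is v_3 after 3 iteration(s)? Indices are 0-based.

v_0 = (0, 1, 3).
v_1 = A·v_0 = (0, 2, 3).
v_2 = A·v_1 = (2, 4, 0).
v_3 = A·v_2 = (4, 3, 1).

v_3 = (4, 3, 1)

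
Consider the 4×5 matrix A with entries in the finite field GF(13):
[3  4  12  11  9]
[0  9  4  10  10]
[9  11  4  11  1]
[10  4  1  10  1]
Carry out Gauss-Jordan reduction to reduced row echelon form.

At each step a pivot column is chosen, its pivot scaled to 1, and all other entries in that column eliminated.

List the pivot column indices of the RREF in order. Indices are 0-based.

pivot columns: 0, 1, 2, 4

pivot(0,0)=3: scale R0 → (1, 10, 4, 8, 3)
  clear (2,0): R2 −= (9)R0 → (0, 12, 7, 4, 0)
  clear (3,0): R3 −= (10)R0 → (0, 8, 0, 8, 10)
pivot(1,1)=9: scale R1 → (0, 1, 12, 4, 4)
  clear (0,1): R0 −= (10)R1 → (1, 0, 1, 7, 2)
  clear (2,1): R2 −= (12)R1 → (0, 0, 6, 8, 4)
  clear (3,1): R3 −= (8)R1 → (0, 0, 8, 2, 4)
pivot(2,2)=6: scale R2 → (0, 0, 1, 10, 5)
  clear (0,2): R0 −= (1)R2 → (1, 0, 0, 10, 10)
  clear (1,2): R1 −= (12)R2 → (0, 1, 0, 1, 9)
  clear (3,2): R3 −= (8)R2 → (0, 0, 0, 0, 3)
col 3: no nonzero at/below row 3; advance.
pivot(3,4)=3: scale R3 → (0, 0, 0, 0, 1)
  clear (0,4): R0 −= (10)R3 → (1, 0, 0, 10, 0)
  clear (1,4): R1 −= (9)R3 → (0, 1, 0, 1, 0)
  clear (2,4): R2 −= (5)R3 → (0, 0, 1, 10, 0)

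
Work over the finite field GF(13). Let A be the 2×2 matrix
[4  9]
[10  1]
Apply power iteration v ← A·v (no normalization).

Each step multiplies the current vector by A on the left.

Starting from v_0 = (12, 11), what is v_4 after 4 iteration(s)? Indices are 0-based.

v_4 = (10, 2)

v_0 = (12, 11).
v_1 = A·v_0 = (4, 1).
v_2 = A·v_1 = (12, 2).
v_3 = A·v_2 = (1, 5).
v_4 = A·v_3 = (10, 2).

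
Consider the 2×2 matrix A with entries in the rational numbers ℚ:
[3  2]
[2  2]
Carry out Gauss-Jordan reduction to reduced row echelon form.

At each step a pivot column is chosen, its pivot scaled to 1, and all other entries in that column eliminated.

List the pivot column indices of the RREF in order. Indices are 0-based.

pivot columns: 0, 1

pivot(0,0)=3: scale R0 → (1, 2/3)
  clear (1,0): R1 −= (2)R0 → (0, 2/3)
pivot(1,1)=2/3: scale R1 → (0, 1)
  clear (0,1): R0 −= (2/3)R1 → (1, 0)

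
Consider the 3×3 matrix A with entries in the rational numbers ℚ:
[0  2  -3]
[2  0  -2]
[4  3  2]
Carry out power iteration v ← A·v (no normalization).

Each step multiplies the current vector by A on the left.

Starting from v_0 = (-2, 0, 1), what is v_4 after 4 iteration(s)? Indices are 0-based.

v_4 = (318, 360, 756)

v_0 = (-2, 0, 1).
v_1 = A·v_0 = (-3, -6, -6).
v_2 = A·v_1 = (6, 6, -42).
v_3 = A·v_2 = (138, 96, -42).
v_4 = A·v_3 = (318, 360, 756).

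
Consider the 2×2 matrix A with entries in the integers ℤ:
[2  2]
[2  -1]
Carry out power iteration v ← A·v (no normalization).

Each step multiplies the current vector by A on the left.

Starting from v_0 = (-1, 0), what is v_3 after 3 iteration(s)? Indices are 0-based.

v_0 = (-1, 0).
v_1 = A·v_0 = (-2, -2).
v_2 = A·v_1 = (-8, -2).
v_3 = A·v_2 = (-20, -14).

v_3 = (-20, -14)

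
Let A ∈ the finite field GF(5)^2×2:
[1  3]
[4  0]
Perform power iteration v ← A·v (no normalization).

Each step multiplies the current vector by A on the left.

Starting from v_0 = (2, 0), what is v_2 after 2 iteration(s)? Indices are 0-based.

v_2 = (1, 3)

v_0 = (2, 0).
v_1 = A·v_0 = (2, 3).
v_2 = A·v_1 = (1, 3).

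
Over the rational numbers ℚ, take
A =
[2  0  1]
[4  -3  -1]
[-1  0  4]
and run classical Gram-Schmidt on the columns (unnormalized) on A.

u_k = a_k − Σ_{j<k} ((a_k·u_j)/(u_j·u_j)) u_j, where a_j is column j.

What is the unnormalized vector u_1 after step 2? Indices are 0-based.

u_1 = (8/7, -5/7, -4/7)

Step 1: u_0 = a_0 = (2, 4, -1).
Step 2: u_1 = a_1 − (-4/7)·u_0 = (8/7, -5/7, -4/7).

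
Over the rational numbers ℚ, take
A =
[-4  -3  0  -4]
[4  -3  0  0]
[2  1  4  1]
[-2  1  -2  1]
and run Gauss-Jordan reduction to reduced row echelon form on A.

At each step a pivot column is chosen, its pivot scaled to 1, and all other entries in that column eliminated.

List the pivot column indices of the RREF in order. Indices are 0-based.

[1] R0 /= -4  ⇒  (1, 3/4, 0, 1)
     R1 -= 4·R0  ⇒  (0, -6, 0, -4)
     R2 -= 2·R0  ⇒  (0, -1/2, 4, -1)
     R3 -= -2·R0  ⇒  (0, 5/2, -2, 3)
[2] R1 /= -6  ⇒  (0, 1, 0, 2/3)
     R0 -= 3/4·R1  ⇒  (1, 0, 0, 1/2)
     R2 -= -1/2·R1  ⇒  (0, 0, 4, -2/3)
     R3 -= 5/2·R1  ⇒  (0, 0, -2, 4/3)
[3] R2 /= 4  ⇒  (0, 0, 1, -1/6)
     R3 -= -2·R2  ⇒  (0, 0, 0, 1)
[4] R3 /= 1  ⇒  (0, 0, 0, 1)
     R0 -= 1/2·R3  ⇒  (1, 0, 0, 0)
     R1 -= 2/3·R3  ⇒  (0, 1, 0, 0)
     R2 -= -1/6·R3  ⇒  (0, 0, 1, 0)

pivot columns: 0, 1, 2, 3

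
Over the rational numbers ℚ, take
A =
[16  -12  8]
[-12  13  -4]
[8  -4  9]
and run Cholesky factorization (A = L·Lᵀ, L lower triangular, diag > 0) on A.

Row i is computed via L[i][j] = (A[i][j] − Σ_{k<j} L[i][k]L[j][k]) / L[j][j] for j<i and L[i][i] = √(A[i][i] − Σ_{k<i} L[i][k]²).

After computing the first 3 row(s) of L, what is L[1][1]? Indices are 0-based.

L[1][1] = 2

Step 1: L[0][0] = √(16) = 4.
  L[1][0] = (-12) / L[0][0] = -3.
Step 2: L[1][1] = √(4) = 2.
  L[2][0] = (8) / L[0][0] = 2.
  L[2][1] = (2) / L[1][1] = 1.
Step 3: L[2][2] = √(4) = 2.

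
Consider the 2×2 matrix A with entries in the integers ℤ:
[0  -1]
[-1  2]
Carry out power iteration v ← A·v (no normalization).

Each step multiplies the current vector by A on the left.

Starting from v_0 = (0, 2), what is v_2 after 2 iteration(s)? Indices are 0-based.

v_2 = (-4, 10)

v_0 = (0, 2).
v_1 = A·v_0 = (-2, 4).
v_2 = A·v_1 = (-4, 10).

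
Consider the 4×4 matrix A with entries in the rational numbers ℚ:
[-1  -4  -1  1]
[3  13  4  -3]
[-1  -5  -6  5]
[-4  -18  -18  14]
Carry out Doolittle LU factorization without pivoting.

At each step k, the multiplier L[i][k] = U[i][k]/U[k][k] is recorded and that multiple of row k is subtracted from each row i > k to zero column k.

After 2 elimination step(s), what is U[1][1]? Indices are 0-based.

U[1][1] = 1

k=0: U[0][0]=-1
  eliminate (1,0): mult=-3, new row 1: (0, 1, 1, 0); set L[1][0]=-3
  eliminate (2,0): mult=1, new row 2: (0, -1, -5, 4); set L[2][0]=1
  eliminate (3,0): mult=4, new row 3: (0, -2, -14, 10); set L[3][0]=4
k=1: U[1][1]=1
  eliminate (2,1): mult=-1, new row 2: (0, 0, -4, 4); set L[2][1]=-1
  eliminate (3,1): mult=-2, new row 3: (0, 0, -12, 10); set L[3][1]=-2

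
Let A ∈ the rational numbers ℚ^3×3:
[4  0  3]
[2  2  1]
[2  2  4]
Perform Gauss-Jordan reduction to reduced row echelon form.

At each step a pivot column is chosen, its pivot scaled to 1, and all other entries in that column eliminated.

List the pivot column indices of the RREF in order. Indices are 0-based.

step 1: normalize row 0 (÷4) = (1, 0, 3/4)
  row 1: subtract 2×row0 = (0, 2, -1/2)
  row 2: subtract 2×row0 = (0, 2, 5/2)
step 2: normalize row 1 (÷2) = (0, 1, -1/4)
  row 2: subtract 2×row1 = (0, 0, 3)
step 3: normalize row 2 (÷3) = (0, 0, 1)
  row 0: subtract 3/4×row2 = (1, 0, 0)
  row 1: subtract -1/4×row2 = (0, 1, 0)

pivot columns: 0, 1, 2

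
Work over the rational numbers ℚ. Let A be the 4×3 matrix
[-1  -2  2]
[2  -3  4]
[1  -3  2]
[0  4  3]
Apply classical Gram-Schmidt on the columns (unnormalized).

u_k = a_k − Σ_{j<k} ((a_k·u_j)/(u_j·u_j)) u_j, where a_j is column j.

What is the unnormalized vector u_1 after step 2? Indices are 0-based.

u_1 = (-19/6, -2/3, -11/6, 4)

Step 1: u_0 = a_0 = (-1, 2, 1, 0).
Step 2: u_1 = a_1 − (-7/6)·u_0 = (-19/6, -2/3, -11/6, 4).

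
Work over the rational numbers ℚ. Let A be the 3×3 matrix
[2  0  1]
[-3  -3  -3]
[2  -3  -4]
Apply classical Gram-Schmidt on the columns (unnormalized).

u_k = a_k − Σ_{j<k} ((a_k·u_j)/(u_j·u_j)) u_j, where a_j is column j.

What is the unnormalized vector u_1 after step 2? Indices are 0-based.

Step 1: u_0 = a_0 = (2, -3, 2).
Step 2: u_1 = a_1 − (3/17)·u_0 = (-6/17, -42/17, -57/17).

u_1 = (-6/17, -42/17, -57/17)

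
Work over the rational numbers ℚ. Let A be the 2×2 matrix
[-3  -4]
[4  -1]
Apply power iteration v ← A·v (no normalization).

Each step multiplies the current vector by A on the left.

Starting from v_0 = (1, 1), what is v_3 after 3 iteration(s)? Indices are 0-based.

v_0 = (1, 1).
v_1 = A·v_0 = (-7, 3).
v_2 = A·v_1 = (9, -31).
v_3 = A·v_2 = (97, 67).

v_3 = (97, 67)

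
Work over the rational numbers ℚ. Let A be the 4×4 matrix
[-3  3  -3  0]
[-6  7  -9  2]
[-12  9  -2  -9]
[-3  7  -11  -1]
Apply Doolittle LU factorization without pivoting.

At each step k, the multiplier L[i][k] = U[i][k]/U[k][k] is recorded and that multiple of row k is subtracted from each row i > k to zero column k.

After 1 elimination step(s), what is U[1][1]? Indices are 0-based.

k=0: U[0][0]=-3
  eliminate (1,0): mult=2, new row 1: (0, 1, -3, 2); set L[1][0]=2
  eliminate (2,0): mult=4, new row 2: (0, -3, 10, -9); set L[2][0]=4
  eliminate (3,0): mult=1, new row 3: (0, 4, -8, -1); set L[3][0]=1

U[1][1] = 1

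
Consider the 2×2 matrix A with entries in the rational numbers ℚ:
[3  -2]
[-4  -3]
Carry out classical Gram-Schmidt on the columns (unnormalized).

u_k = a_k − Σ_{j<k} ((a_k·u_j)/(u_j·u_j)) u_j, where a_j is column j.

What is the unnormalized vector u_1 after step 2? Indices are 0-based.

u_1 = (-68/25, -51/25)

Step 1: u_0 = a_0 = (3, -4).
Step 2: u_1 = a_1 − (6/25)·u_0 = (-68/25, -51/25).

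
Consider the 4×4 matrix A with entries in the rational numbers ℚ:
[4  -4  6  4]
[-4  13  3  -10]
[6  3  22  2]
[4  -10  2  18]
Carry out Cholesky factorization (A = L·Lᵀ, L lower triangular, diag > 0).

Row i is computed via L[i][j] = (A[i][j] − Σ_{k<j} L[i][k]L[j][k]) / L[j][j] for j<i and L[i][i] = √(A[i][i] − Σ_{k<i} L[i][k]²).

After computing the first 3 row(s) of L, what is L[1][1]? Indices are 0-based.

Step 1: L[0][0] = √(4) = 2.
  L[1][0] = (-4) / L[0][0] = -2.
Step 2: L[1][1] = √(9) = 3.
  L[2][0] = (6) / L[0][0] = 3.
  L[2][1] = (9) / L[1][1] = 3.
Step 3: L[2][2] = √(4) = 2.

L[1][1] = 3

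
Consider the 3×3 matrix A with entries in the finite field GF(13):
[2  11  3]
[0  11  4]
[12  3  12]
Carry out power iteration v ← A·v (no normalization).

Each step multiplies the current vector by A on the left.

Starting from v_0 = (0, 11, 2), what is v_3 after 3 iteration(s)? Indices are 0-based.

v_3 = (2, 1, 8)

v_0 = (0, 11, 2).
v_1 = A·v_0 = (10, 12, 5).
v_2 = A·v_1 = (11, 9, 8).
v_3 = A·v_2 = (2, 1, 8).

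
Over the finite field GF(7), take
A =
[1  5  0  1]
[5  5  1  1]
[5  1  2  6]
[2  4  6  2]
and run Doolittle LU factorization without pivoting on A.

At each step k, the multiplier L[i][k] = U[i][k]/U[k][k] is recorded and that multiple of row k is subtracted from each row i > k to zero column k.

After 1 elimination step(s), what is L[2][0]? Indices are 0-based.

L[2][0] = 5

k=0: U[0][0]=1
  eliminate (1,0): mult=5, new row 1: (0, 1, 1, 3); set L[1][0]=5
  eliminate (2,0): mult=5, new row 2: (0, 4, 2, 1); set L[2][0]=5
  eliminate (3,0): mult=2, new row 3: (0, 1, 6, 0); set L[3][0]=2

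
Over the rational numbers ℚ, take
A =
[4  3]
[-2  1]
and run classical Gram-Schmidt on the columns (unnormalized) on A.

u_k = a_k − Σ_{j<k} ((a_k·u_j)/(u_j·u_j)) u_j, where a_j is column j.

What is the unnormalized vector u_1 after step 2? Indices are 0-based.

Step 1: u_0 = a_0 = (4, -2).
Step 2: u_1 = a_1 − (1/2)·u_0 = (1, 2).

u_1 = (1, 2)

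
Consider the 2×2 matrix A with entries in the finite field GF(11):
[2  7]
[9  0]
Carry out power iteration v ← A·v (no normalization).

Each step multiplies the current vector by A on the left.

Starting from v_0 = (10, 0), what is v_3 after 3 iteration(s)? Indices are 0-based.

v_3 = (4, 2)

v_0 = (10, 0).
v_1 = A·v_0 = (9, 2).
v_2 = A·v_1 = (10, 4).
v_3 = A·v_2 = (4, 2).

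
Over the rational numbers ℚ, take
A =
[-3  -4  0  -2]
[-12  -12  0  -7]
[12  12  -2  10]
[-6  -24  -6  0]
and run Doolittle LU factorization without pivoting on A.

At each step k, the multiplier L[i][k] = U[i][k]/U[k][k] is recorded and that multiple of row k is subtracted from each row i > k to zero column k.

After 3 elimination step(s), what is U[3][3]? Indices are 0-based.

k=0: U[0][0]=-3
  eliminate (1,0): mult=4, new row 1: (0, 4, 0, 1); set L[1][0]=4
  eliminate (2,0): mult=-4, new row 2: (0, -4, -2, 2); set L[2][0]=-4
  eliminate (3,0): mult=2, new row 3: (0, -16, -6, 4); set L[3][0]=2
k=1: U[1][1]=4
  eliminate (2,1): mult=-1, new row 2: (0, 0, -2, 3); set L[2][1]=-1
  eliminate (3,1): mult=-4, new row 3: (0, 0, -6, 8); set L[3][1]=-4
k=2: U[2][2]=-2
  eliminate (3,2): mult=3, new row 3: (0, 0, 0, -1); set L[3][2]=3

U[3][3] = -1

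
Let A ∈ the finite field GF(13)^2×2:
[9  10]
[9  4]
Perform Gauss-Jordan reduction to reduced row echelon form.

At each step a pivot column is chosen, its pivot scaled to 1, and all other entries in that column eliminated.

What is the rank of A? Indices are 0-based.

rank = 2

[1] R0 /= 9  ⇒  (1, 4)
     R1 -= 9·R0  ⇒  (0, 7)
[2] R1 /= 7  ⇒  (0, 1)
     R0 -= 4·R1  ⇒  (1, 0)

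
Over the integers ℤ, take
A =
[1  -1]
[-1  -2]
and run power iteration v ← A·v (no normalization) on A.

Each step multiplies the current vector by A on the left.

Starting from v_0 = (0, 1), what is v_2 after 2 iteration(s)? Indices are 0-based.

v_2 = (1, 5)

v_0 = (0, 1).
v_1 = A·v_0 = (-1, -2).
v_2 = A·v_1 = (1, 5).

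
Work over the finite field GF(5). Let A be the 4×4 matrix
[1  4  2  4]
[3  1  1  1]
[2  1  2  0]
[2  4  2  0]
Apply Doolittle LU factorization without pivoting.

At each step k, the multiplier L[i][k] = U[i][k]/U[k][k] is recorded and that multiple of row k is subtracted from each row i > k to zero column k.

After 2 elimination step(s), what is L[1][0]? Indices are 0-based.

k=0: U[0][0]=1
  eliminate (1,0): mult=3, new row 1: (0, 4, 0, 4); set L[1][0]=3
  eliminate (2,0): mult=2, new row 2: (0, 3, 3, 2); set L[2][0]=2
  eliminate (3,0): mult=2, new row 3: (0, 1, 3, 2); set L[3][0]=2
k=1: U[1][1]=4
  eliminate (2,1): mult=2, new row 2: (0, 0, 3, 4); set L[2][1]=2
  eliminate (3,1): mult=4, new row 3: (0, 0, 3, 1); set L[3][1]=4

L[1][0] = 3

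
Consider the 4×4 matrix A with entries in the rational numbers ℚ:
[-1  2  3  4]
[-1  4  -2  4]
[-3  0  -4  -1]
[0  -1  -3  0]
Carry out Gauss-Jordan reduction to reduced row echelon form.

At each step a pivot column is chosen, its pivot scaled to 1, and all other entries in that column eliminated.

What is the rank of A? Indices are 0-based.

step 1: normalize row 0 (÷-1) = (1, -2, -3, -4)
  row 1: subtract -1×row0 = (0, 2, -5, 0)
  row 2: subtract -3×row0 = (0, -6, -13, -13)
step 2: normalize row 1 (÷2) = (0, 1, -5/2, 0)
  row 0: subtract -2×row1 = (1, 0, -8, -4)
  row 2: subtract -6×row1 = (0, 0, -28, -13)
  row 3: subtract -1×row1 = (0, 0, -11/2, 0)
step 3: normalize row 2 (÷-28) = (0, 0, 1, 13/28)
  row 0: subtract -8×row2 = (1, 0, 0, -2/7)
  row 1: subtract -5/2×row2 = (0, 1, 0, 65/56)
  row 3: subtract -11/2×row2 = (0, 0, 0, 143/56)
step 4: normalize row 3 (÷143/56) = (0, 0, 0, 1)
  row 0: subtract -2/7×row3 = (1, 0, 0, 0)
  row 1: subtract 65/56×row3 = (0, 1, 0, 0)
  row 2: subtract 13/28×row3 = (0, 0, 1, 0)

rank = 4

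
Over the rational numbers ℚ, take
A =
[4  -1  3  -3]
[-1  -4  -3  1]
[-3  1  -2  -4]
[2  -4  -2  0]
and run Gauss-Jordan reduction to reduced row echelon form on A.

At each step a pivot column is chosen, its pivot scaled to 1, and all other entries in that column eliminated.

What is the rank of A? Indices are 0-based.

pivot(0,0)=4: scale R0 → (1, -1/4, 3/4, -3/4)
  clear (1,0): R1 −= (-1)R0 → (0, -17/4, -9/4, 1/4)
  clear (2,0): R2 −= (-3)R0 → (0, 1/4, 1/4, -25/4)
  clear (3,0): R3 −= (2)R0 → (0, -7/2, -7/2, 3/2)
pivot(1,1)=-17/4: scale R1 → (0, 1, 9/17, -1/17)
  clear (0,1): R0 −= (-1/4)R1 → (1, 0, 15/17, -13/17)
  clear (2,1): R2 −= (1/4)R1 → (0, 0, 2/17, -106/17)
  clear (3,1): R3 −= (-7/2)R1 → (0, 0, -28/17, 22/17)
pivot(2,2)=2/17: scale R2 → (0, 0, 1, -53)
  clear (0,2): R0 −= (15/17)R2 → (1, 0, 0, 46)
  clear (1,2): R1 −= (9/17)R2 → (0, 1, 0, 28)
  clear (3,2): R3 −= (-28/17)R2 → (0, 0, 0, -86)
pivot(3,3)=-86: scale R3 → (0, 0, 0, 1)
  clear (0,3): R0 −= (46)R3 → (1, 0, 0, 0)
  clear (1,3): R1 −= (28)R3 → (0, 1, 0, 0)
  clear (2,3): R2 −= (-53)R3 → (0, 0, 1, 0)

rank = 4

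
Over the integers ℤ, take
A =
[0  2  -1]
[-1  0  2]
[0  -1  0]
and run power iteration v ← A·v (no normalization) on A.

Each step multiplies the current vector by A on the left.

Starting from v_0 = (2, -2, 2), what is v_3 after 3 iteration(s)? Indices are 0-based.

v_0 = (2, -2, 2).
v_1 = A·v_0 = (-6, 2, 2).
v_2 = A·v_1 = (2, 10, -2).
v_3 = A·v_2 = (22, -6, -10).

v_3 = (22, -6, -10)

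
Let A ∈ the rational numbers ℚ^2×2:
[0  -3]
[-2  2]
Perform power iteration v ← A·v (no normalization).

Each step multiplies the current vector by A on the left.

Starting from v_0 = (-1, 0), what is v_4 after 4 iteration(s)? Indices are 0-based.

v_0 = (-1, 0).
v_1 = A·v_0 = (0, 2).
v_2 = A·v_1 = (-6, 4).
v_3 = A·v_2 = (-12, 20).
v_4 = A·v_3 = (-60, 64).

v_4 = (-60, 64)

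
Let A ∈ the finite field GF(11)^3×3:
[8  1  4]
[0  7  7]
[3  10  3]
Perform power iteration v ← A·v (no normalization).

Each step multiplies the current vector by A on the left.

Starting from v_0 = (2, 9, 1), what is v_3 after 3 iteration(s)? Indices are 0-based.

v_0 = (2, 9, 1).
v_1 = A·v_0 = (7, 4, 0).
v_2 = A·v_1 = (5, 6, 6).
v_3 = A·v_2 = (4, 7, 5).

v_3 = (4, 7, 5)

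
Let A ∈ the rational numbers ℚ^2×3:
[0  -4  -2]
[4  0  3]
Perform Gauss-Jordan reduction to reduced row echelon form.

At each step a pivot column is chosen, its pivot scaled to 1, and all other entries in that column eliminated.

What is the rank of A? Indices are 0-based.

rank = 2

pivot(0,0): swap R0↔R1
pivot(0,0)=4: scale R0 → (1, 0, 3/4)
pivot(1,1)=-4: scale R1 → (0, 1, 1/2)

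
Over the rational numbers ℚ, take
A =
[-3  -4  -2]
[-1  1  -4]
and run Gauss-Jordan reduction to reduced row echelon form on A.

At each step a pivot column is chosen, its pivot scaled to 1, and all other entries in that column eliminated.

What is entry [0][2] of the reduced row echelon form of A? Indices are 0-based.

pivot(0,0)=-3: scale R0 → (1, 4/3, 2/3)
  clear (1,0): R1 −= (-1)R0 → (0, 7/3, -10/3)
pivot(1,1)=7/3: scale R1 → (0, 1, -10/7)
  clear (0,1): R0 −= (4/3)R1 → (1, 0, 18/7)

M[0][2] = 18/7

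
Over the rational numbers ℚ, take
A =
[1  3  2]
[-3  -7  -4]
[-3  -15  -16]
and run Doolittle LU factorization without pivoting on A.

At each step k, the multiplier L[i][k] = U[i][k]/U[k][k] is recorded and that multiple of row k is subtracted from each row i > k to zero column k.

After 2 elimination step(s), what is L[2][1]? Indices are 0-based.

k=0: U[0][0]=1
  eliminate (1,0): mult=-3, new row 1: (0, 2, 2); set L[1][0]=-3
  eliminate (2,0): mult=-3, new row 2: (0, -6, -10); set L[2][0]=-3
k=1: U[1][1]=2
  eliminate (2,1): mult=-3, new row 2: (0, 0, -4); set L[2][1]=-3

L[2][1] = -3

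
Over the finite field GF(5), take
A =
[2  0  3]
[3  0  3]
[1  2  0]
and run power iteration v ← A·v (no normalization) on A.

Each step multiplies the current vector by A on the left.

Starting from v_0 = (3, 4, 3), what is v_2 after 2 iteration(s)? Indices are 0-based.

v_2 = (3, 3, 1)

v_0 = (3, 4, 3).
v_1 = A·v_0 = (0, 3, 1).
v_2 = A·v_1 = (3, 3, 1).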